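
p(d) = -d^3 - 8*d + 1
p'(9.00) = -251.00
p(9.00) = -800.00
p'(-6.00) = -116.00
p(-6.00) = 265.00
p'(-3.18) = -38.34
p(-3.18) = 58.60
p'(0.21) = -8.13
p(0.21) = -0.69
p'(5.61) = -102.42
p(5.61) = -220.44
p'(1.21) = -12.39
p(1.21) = -10.45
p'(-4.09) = -58.18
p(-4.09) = 102.14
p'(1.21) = -12.39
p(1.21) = -10.45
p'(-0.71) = -9.51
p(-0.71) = 7.04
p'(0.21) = -8.13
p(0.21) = -0.69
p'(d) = -3*d^2 - 8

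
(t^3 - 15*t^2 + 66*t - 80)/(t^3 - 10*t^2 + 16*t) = (t - 5)/t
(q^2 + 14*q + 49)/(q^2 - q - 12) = (q^2 + 14*q + 49)/(q^2 - q - 12)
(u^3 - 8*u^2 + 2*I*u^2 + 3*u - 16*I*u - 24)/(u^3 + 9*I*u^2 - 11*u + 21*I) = (u - 8)/(u + 7*I)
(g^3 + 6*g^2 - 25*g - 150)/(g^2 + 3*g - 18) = (g^2 - 25)/(g - 3)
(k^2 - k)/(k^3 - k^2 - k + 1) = k/(k^2 - 1)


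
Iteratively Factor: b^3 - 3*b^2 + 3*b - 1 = (b - 1)*(b^2 - 2*b + 1) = (b - 1)^2*(b - 1)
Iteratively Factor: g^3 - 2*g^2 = (g)*(g^2 - 2*g) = g^2*(g - 2)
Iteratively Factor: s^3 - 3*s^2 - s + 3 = (s + 1)*(s^2 - 4*s + 3) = (s - 3)*(s + 1)*(s - 1)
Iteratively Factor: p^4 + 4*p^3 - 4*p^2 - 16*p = (p + 2)*(p^3 + 2*p^2 - 8*p) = p*(p + 2)*(p^2 + 2*p - 8) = p*(p - 2)*(p + 2)*(p + 4)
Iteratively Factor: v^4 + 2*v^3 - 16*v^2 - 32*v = (v + 2)*(v^3 - 16*v) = (v - 4)*(v + 2)*(v^2 + 4*v) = v*(v - 4)*(v + 2)*(v + 4)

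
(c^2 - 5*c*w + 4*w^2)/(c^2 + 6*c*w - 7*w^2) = (c - 4*w)/(c + 7*w)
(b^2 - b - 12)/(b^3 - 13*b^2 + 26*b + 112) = (b^2 - b - 12)/(b^3 - 13*b^2 + 26*b + 112)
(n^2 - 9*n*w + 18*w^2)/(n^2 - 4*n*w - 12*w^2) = (n - 3*w)/(n + 2*w)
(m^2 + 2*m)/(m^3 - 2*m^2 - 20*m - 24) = m/(m^2 - 4*m - 12)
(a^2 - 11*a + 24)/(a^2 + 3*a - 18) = (a - 8)/(a + 6)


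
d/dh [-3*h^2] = -6*h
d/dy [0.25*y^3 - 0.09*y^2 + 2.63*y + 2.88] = 0.75*y^2 - 0.18*y + 2.63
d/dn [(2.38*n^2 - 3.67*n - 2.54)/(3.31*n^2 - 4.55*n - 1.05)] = (1.3187*n^2 + 11.8168*n - 7.7035)/(10.9561*n^4 - 30.121*n^3 + 13.7515*n^2 + 9.555*n + 1.1025)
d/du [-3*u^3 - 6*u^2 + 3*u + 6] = -9*u^2 - 12*u + 3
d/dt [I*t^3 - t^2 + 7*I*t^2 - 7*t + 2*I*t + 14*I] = 3*I*t^2 + t*(-2 + 14*I) - 7 + 2*I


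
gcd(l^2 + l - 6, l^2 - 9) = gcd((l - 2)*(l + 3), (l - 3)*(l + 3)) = l + 3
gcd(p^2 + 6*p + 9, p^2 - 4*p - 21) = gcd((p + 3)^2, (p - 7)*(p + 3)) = p + 3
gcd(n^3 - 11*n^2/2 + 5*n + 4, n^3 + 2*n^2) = 1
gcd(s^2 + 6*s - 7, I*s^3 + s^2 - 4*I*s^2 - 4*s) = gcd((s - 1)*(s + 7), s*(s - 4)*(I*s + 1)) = 1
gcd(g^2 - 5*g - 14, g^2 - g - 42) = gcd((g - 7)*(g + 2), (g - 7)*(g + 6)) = g - 7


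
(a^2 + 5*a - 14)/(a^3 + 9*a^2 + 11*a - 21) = (a - 2)/(a^2 + 2*a - 3)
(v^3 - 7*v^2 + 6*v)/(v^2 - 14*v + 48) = v*(v - 1)/(v - 8)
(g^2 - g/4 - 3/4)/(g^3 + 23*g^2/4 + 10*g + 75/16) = 4*(g - 1)/(4*g^2 + 20*g + 25)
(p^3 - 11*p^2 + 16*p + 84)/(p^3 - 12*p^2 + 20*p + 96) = (p - 7)/(p - 8)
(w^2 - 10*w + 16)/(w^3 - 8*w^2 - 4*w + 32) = 1/(w + 2)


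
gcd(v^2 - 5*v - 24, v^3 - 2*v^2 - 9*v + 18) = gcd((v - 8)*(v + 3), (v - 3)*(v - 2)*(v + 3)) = v + 3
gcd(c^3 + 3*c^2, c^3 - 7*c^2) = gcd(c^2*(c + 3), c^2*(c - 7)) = c^2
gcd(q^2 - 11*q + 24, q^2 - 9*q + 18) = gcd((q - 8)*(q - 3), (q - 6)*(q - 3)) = q - 3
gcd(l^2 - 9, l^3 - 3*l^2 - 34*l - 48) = l + 3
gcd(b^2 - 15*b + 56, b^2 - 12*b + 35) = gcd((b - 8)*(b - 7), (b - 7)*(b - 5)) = b - 7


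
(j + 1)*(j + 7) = j^2 + 8*j + 7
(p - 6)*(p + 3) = p^2 - 3*p - 18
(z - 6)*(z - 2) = z^2 - 8*z + 12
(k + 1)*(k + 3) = k^2 + 4*k + 3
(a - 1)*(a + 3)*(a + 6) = a^3 + 8*a^2 + 9*a - 18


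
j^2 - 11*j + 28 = (j - 7)*(j - 4)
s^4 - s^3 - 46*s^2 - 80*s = s*(s - 8)*(s + 2)*(s + 5)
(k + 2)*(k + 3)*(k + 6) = k^3 + 11*k^2 + 36*k + 36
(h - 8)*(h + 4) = h^2 - 4*h - 32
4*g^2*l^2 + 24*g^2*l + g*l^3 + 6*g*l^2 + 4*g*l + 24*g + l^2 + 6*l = (4*g + l)*(l + 6)*(g*l + 1)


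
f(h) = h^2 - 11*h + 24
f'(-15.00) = -41.00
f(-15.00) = 414.00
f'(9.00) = 7.00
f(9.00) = 6.00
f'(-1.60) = -14.20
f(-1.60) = 44.16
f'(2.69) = -5.62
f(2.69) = 1.65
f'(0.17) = -10.66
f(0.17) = 22.16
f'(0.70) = -9.60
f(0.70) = 16.79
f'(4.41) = -2.18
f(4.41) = -5.06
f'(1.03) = -8.94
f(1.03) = 13.73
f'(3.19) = -4.62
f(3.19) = -0.91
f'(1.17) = -8.66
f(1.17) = 12.50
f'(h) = 2*h - 11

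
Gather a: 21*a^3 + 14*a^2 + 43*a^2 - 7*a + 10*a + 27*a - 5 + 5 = 21*a^3 + 57*a^2 + 30*a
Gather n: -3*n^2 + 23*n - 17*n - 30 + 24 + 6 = -3*n^2 + 6*n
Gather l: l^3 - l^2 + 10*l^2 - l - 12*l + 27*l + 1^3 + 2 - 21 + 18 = l^3 + 9*l^2 + 14*l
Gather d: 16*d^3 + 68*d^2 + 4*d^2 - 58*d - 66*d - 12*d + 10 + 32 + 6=16*d^3 + 72*d^2 - 136*d + 48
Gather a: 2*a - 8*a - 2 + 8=6 - 6*a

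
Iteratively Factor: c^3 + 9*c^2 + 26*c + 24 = (c + 4)*(c^2 + 5*c + 6) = (c + 3)*(c + 4)*(c + 2)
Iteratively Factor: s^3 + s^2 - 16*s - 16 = (s + 1)*(s^2 - 16) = (s + 1)*(s + 4)*(s - 4)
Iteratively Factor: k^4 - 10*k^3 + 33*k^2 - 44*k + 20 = (k - 2)*(k^3 - 8*k^2 + 17*k - 10) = (k - 2)*(k - 1)*(k^2 - 7*k + 10) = (k - 5)*(k - 2)*(k - 1)*(k - 2)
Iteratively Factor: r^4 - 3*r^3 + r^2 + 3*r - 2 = (r + 1)*(r^3 - 4*r^2 + 5*r - 2) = (r - 1)*(r + 1)*(r^2 - 3*r + 2) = (r - 2)*(r - 1)*(r + 1)*(r - 1)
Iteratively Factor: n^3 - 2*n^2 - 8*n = (n)*(n^2 - 2*n - 8) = n*(n - 4)*(n + 2)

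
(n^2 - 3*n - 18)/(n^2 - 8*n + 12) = (n + 3)/(n - 2)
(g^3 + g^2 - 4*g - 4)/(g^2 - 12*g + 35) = (g^3 + g^2 - 4*g - 4)/(g^2 - 12*g + 35)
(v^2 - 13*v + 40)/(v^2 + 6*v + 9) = (v^2 - 13*v + 40)/(v^2 + 6*v + 9)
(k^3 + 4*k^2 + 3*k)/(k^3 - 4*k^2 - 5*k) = (k + 3)/(k - 5)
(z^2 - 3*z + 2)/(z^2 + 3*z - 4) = (z - 2)/(z + 4)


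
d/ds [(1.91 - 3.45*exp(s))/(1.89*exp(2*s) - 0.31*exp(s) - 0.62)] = (6.5205*exp(2*s) - 7.2198*exp(s) + 2.7311)*exp(s)/(3.5721*exp(4*s) - 1.1718*exp(3*s) - 2.2475*exp(2*s) + 0.3844*exp(s) + 0.3844)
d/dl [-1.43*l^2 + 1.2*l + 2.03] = 1.2 - 2.86*l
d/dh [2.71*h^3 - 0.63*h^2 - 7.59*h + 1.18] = 8.13*h^2 - 1.26*h - 7.59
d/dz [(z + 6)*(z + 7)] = 2*z + 13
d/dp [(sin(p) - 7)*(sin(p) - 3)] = 2*(sin(p) - 5)*cos(p)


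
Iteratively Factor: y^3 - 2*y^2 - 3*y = (y - 3)*(y^2 + y) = y*(y - 3)*(y + 1)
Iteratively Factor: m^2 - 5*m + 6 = (m - 2)*(m - 3)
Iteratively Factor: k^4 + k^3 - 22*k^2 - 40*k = (k)*(k^3 + k^2 - 22*k - 40) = k*(k + 2)*(k^2 - k - 20) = k*(k - 5)*(k + 2)*(k + 4)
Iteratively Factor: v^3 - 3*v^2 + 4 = (v - 2)*(v^2 - v - 2) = (v - 2)^2*(v + 1)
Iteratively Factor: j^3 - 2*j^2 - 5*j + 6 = (j - 1)*(j^2 - j - 6) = (j - 3)*(j - 1)*(j + 2)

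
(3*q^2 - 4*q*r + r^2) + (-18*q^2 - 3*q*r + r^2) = -15*q^2 - 7*q*r + 2*r^2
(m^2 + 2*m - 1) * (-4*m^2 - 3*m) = -4*m^4 - 11*m^3 - 2*m^2 + 3*m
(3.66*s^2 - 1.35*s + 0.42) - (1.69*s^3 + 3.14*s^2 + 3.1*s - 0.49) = -1.69*s^3 + 0.52*s^2 - 4.45*s + 0.91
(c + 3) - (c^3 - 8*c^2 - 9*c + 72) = -c^3 + 8*c^2 + 10*c - 69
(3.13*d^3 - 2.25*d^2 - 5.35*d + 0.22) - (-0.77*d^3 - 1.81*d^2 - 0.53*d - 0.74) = 3.9*d^3 - 0.44*d^2 - 4.82*d + 0.96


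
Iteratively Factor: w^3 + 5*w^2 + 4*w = (w + 4)*(w^2 + w) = (w + 1)*(w + 4)*(w)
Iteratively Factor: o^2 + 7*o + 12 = (o + 3)*(o + 4)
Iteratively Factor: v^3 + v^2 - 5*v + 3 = (v - 1)*(v^2 + 2*v - 3) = (v - 1)*(v + 3)*(v - 1)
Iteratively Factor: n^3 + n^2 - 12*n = (n)*(n^2 + n - 12) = n*(n - 3)*(n + 4)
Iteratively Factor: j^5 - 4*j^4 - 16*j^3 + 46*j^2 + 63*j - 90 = (j - 3)*(j^4 - j^3 - 19*j^2 - 11*j + 30) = (j - 5)*(j - 3)*(j^3 + 4*j^2 + j - 6) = (j - 5)*(j - 3)*(j + 3)*(j^2 + j - 2) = (j - 5)*(j - 3)*(j + 2)*(j + 3)*(j - 1)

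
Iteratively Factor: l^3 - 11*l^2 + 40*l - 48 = (l - 4)*(l^2 - 7*l + 12) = (l - 4)*(l - 3)*(l - 4)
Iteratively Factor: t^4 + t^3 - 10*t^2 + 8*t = (t - 1)*(t^3 + 2*t^2 - 8*t) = (t - 1)*(t + 4)*(t^2 - 2*t) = t*(t - 1)*(t + 4)*(t - 2)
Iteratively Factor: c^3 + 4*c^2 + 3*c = (c)*(c^2 + 4*c + 3) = c*(c + 3)*(c + 1)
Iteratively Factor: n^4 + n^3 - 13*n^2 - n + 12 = (n - 1)*(n^3 + 2*n^2 - 11*n - 12) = (n - 1)*(n + 4)*(n^2 - 2*n - 3) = (n - 1)*(n + 1)*(n + 4)*(n - 3)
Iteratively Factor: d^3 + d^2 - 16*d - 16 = (d + 4)*(d^2 - 3*d - 4) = (d - 4)*(d + 4)*(d + 1)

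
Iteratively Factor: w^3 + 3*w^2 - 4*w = (w)*(w^2 + 3*w - 4) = w*(w - 1)*(w + 4)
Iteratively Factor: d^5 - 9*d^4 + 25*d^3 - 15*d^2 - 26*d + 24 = (d - 1)*(d^4 - 8*d^3 + 17*d^2 + 2*d - 24) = (d - 3)*(d - 1)*(d^3 - 5*d^2 + 2*d + 8) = (d - 3)*(d - 1)*(d + 1)*(d^2 - 6*d + 8) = (d - 4)*(d - 3)*(d - 1)*(d + 1)*(d - 2)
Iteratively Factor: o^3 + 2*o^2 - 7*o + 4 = (o - 1)*(o^2 + 3*o - 4) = (o - 1)*(o + 4)*(o - 1)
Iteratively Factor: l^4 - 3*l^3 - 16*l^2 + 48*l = (l)*(l^3 - 3*l^2 - 16*l + 48) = l*(l + 4)*(l^2 - 7*l + 12) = l*(l - 3)*(l + 4)*(l - 4)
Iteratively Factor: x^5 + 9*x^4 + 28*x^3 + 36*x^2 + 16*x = (x)*(x^4 + 9*x^3 + 28*x^2 + 36*x + 16) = x*(x + 2)*(x^3 + 7*x^2 + 14*x + 8) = x*(x + 2)*(x + 4)*(x^2 + 3*x + 2) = x*(x + 1)*(x + 2)*(x + 4)*(x + 2)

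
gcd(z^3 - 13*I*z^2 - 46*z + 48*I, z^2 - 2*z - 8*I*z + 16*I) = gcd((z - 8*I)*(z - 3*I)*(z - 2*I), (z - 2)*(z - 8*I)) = z - 8*I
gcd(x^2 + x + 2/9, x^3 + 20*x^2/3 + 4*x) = x + 2/3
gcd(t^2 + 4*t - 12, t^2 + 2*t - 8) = t - 2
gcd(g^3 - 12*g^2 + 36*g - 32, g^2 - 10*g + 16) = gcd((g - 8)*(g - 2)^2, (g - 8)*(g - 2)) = g^2 - 10*g + 16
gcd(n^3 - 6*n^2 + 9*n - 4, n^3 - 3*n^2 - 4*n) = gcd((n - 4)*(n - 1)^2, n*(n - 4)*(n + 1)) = n - 4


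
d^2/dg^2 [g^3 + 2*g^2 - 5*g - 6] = 6*g + 4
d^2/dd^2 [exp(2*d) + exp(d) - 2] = (4*exp(d) + 1)*exp(d)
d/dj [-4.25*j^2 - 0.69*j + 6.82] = -8.5*j - 0.69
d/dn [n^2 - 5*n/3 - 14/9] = 2*n - 5/3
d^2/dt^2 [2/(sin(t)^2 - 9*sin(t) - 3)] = 2*(4*sin(t)^4 - 27*sin(t)^3 + 87*sin(t)^2 + 27*sin(t) - 168)/(9*sin(t) + cos(t)^2 + 2)^3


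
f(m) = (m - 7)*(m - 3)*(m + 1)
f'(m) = (m - 7)*(m - 3) + (m - 7)*(m + 1) + (m - 3)*(m + 1) = 3*m^2 - 18*m + 11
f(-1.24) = -8.39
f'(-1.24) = 37.93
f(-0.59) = 11.17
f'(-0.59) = 22.66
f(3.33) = -5.24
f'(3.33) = -15.67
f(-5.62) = -502.58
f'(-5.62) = 206.91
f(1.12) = 23.44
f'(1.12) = -5.40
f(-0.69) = 8.80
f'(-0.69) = 24.85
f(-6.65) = -744.23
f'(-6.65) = 263.37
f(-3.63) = -185.35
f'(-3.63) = 115.87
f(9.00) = 120.00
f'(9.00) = 92.00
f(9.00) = 120.00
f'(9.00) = 92.00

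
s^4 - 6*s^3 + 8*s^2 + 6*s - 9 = (s - 3)^2*(s - 1)*(s + 1)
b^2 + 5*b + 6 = (b + 2)*(b + 3)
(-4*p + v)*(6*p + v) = -24*p^2 + 2*p*v + v^2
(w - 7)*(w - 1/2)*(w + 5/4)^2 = w^4 - 5*w^3 - 219*w^2/16 - 95*w/32 + 175/32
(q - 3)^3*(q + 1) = q^4 - 8*q^3 + 18*q^2 - 27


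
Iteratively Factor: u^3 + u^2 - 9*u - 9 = (u + 3)*(u^2 - 2*u - 3) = (u - 3)*(u + 3)*(u + 1)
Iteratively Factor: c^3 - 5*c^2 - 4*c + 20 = (c + 2)*(c^2 - 7*c + 10) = (c - 2)*(c + 2)*(c - 5)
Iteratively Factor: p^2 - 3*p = (p - 3)*(p)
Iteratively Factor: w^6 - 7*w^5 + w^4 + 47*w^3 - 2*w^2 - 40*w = (w + 1)*(w^5 - 8*w^4 + 9*w^3 + 38*w^2 - 40*w) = (w - 5)*(w + 1)*(w^4 - 3*w^3 - 6*w^2 + 8*w) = (w - 5)*(w + 1)*(w + 2)*(w^3 - 5*w^2 + 4*w) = (w - 5)*(w - 4)*(w + 1)*(w + 2)*(w^2 - w) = w*(w - 5)*(w - 4)*(w + 1)*(w + 2)*(w - 1)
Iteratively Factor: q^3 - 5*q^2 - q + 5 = (q + 1)*(q^2 - 6*q + 5) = (q - 1)*(q + 1)*(q - 5)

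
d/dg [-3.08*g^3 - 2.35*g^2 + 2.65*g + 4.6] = -9.24*g^2 - 4.7*g + 2.65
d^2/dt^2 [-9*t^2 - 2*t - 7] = -18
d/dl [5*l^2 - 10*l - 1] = 10*l - 10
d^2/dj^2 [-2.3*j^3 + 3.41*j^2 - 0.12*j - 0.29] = 6.82 - 13.8*j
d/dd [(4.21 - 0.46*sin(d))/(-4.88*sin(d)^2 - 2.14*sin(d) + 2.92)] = (-2.2448*sin(d)^2 + 41.0896*sin(d) + 7.6662)*cos(d)/(23.8144*sin(d)^4 + 20.8864*sin(d)^3 - 23.9196*sin(d)^2 - 12.4976*sin(d) + 8.5264)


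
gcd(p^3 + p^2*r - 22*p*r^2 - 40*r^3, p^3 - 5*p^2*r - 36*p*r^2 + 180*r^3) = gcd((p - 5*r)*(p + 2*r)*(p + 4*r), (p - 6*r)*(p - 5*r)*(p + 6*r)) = p - 5*r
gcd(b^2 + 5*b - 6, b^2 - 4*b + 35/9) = 1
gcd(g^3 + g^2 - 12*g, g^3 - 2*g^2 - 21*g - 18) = 1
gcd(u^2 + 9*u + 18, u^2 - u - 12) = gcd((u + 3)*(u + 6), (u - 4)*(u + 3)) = u + 3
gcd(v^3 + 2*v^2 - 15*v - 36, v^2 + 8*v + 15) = v + 3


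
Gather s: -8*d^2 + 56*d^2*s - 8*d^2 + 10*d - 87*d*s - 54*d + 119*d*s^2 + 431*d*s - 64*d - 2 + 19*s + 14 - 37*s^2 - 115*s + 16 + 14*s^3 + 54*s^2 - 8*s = -16*d^2 - 108*d + 14*s^3 + s^2*(119*d + 17) + s*(56*d^2 + 344*d - 104) + 28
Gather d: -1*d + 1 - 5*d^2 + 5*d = -5*d^2 + 4*d + 1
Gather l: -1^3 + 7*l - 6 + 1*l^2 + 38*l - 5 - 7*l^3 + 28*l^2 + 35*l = -7*l^3 + 29*l^2 + 80*l - 12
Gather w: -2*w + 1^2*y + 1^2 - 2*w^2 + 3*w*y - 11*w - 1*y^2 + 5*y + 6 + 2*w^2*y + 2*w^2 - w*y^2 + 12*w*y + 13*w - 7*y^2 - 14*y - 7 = 2*w^2*y + w*(-y^2 + 15*y) - 8*y^2 - 8*y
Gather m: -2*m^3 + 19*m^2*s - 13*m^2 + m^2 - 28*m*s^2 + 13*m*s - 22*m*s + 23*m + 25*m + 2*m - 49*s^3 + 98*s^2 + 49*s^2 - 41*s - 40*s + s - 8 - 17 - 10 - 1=-2*m^3 + m^2*(19*s - 12) + m*(-28*s^2 - 9*s + 50) - 49*s^3 + 147*s^2 - 80*s - 36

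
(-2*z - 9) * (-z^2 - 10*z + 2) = 2*z^3 + 29*z^2 + 86*z - 18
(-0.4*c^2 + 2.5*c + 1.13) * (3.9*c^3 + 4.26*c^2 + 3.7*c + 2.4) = -1.56*c^5 + 8.046*c^4 + 13.577*c^3 + 13.1038*c^2 + 10.181*c + 2.712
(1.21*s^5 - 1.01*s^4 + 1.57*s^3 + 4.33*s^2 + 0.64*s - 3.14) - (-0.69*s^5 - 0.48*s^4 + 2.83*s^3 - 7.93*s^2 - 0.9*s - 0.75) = 1.9*s^5 - 0.53*s^4 - 1.26*s^3 + 12.26*s^2 + 1.54*s - 2.39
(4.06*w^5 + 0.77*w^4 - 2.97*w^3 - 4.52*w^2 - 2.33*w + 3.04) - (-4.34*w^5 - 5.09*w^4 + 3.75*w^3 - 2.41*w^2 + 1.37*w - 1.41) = 8.4*w^5 + 5.86*w^4 - 6.72*w^3 - 2.11*w^2 - 3.7*w + 4.45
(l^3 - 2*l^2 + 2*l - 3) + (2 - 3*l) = l^3 - 2*l^2 - l - 1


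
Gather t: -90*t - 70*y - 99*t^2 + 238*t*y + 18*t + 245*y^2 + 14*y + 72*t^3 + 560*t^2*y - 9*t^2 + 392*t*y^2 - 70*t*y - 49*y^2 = 72*t^3 + t^2*(560*y - 108) + t*(392*y^2 + 168*y - 72) + 196*y^2 - 56*y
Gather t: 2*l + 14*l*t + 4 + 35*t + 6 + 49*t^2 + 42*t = 2*l + 49*t^2 + t*(14*l + 77) + 10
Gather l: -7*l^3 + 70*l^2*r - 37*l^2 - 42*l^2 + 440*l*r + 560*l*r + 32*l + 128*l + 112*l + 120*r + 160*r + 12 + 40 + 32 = -7*l^3 + l^2*(70*r - 79) + l*(1000*r + 272) + 280*r + 84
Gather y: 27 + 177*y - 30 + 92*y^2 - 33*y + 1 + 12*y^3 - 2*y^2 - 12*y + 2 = 12*y^3 + 90*y^2 + 132*y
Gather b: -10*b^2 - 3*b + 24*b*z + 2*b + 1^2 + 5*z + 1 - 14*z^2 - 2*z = -10*b^2 + b*(24*z - 1) - 14*z^2 + 3*z + 2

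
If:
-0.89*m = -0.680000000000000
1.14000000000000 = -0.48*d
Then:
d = -2.38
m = 0.76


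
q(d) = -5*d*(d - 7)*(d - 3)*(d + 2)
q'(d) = -5*d*(d - 7)*(d - 3) - 5*d*(d - 7)*(d + 2) - 5*d*(d - 3)*(d + 2) - 5*(d - 7)*(d - 3)*(d + 2)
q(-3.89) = -2758.22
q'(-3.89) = 2822.03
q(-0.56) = 108.52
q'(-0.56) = -163.26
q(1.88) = -209.15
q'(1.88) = 62.43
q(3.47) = 157.46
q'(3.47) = 364.57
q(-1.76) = 88.07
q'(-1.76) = 288.35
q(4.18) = 429.80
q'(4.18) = 384.20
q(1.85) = -210.92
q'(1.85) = 55.57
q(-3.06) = -988.71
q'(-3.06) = 1517.28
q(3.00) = 0.00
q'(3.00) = 300.00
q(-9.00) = -60480.00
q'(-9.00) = 24180.00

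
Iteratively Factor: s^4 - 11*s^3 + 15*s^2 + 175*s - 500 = (s - 5)*(s^3 - 6*s^2 - 15*s + 100) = (s - 5)*(s + 4)*(s^2 - 10*s + 25) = (s - 5)^2*(s + 4)*(s - 5)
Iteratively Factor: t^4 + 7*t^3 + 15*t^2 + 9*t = (t)*(t^3 + 7*t^2 + 15*t + 9) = t*(t + 3)*(t^2 + 4*t + 3) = t*(t + 1)*(t + 3)*(t + 3)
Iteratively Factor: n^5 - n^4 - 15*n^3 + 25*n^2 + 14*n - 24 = (n - 1)*(n^4 - 15*n^2 + 10*n + 24) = (n - 3)*(n - 1)*(n^3 + 3*n^2 - 6*n - 8) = (n - 3)*(n - 1)*(n + 1)*(n^2 + 2*n - 8) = (n - 3)*(n - 1)*(n + 1)*(n + 4)*(n - 2)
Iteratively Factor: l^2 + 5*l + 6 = (l + 2)*(l + 3)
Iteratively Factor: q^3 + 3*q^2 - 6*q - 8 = (q + 1)*(q^2 + 2*q - 8) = (q - 2)*(q + 1)*(q + 4)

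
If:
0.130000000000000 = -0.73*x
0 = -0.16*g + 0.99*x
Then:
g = -1.10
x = -0.18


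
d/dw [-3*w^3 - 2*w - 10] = -9*w^2 - 2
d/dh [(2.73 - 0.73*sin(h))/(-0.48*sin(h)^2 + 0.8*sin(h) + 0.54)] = (-0.3504*sin(h)^2 + 2.6208*sin(h) - 2.5782)*cos(h)/(0.2304*sin(h)^4 - 0.768*sin(h)^3 + 0.1216*sin(h)^2 + 0.864*sin(h) + 0.2916)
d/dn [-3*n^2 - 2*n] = -6*n - 2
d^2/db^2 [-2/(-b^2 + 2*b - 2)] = 4*(-b^2 + 2*b + 4*(b - 1)^2 - 2)/(b^2 - 2*b + 2)^3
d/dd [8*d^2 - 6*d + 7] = 16*d - 6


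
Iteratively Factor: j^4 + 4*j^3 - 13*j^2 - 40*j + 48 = (j + 4)*(j^3 - 13*j + 12) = (j - 3)*(j + 4)*(j^2 + 3*j - 4) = (j - 3)*(j + 4)^2*(j - 1)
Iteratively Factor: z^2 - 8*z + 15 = (z - 3)*(z - 5)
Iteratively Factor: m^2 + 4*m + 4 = (m + 2)*(m + 2)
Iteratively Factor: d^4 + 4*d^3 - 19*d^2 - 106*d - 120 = (d + 4)*(d^3 - 19*d - 30) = (d - 5)*(d + 4)*(d^2 + 5*d + 6) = (d - 5)*(d + 2)*(d + 4)*(d + 3)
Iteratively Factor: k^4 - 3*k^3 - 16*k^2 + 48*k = (k - 4)*(k^3 + k^2 - 12*k) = (k - 4)*(k + 4)*(k^2 - 3*k) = k*(k - 4)*(k + 4)*(k - 3)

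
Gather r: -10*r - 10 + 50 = 40 - 10*r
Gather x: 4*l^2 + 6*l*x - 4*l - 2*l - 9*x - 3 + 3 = 4*l^2 - 6*l + x*(6*l - 9)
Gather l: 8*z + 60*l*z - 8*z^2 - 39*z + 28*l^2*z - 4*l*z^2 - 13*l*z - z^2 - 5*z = 28*l^2*z + l*(-4*z^2 + 47*z) - 9*z^2 - 36*z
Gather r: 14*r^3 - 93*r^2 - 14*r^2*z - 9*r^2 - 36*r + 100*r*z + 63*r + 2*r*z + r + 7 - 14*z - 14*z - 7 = 14*r^3 + r^2*(-14*z - 102) + r*(102*z + 28) - 28*z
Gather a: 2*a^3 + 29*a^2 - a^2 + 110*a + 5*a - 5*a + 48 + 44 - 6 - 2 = 2*a^3 + 28*a^2 + 110*a + 84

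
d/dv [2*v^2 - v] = 4*v - 1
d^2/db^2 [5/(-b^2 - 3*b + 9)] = 10*(b^2 + 3*b - (2*b + 3)^2 - 9)/(b^2 + 3*b - 9)^3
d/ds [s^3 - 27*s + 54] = 3*s^2 - 27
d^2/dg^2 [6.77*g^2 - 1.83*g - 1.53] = 13.5400000000000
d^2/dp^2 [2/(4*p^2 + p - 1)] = 4*(-16*p^2 - 4*p + (8*p + 1)^2 + 4)/(4*p^2 + p - 1)^3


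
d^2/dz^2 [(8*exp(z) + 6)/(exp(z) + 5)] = 34*(5 - exp(z))*exp(z)/(exp(3*z) + 15*exp(2*z) + 75*exp(z) + 125)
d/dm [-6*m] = -6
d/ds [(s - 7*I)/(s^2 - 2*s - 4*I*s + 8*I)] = (-s^2 + 14*I*s + 28 - 6*I)/(s^4 + s^3*(-4 - 8*I) + s^2*(-12 + 32*I) + s*(64 - 32*I) - 64)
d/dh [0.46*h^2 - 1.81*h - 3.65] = 0.92*h - 1.81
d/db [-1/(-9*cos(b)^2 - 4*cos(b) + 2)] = 2*(9*cos(b) + 2)*sin(b)/(9*cos(b)^2 + 4*cos(b) - 2)^2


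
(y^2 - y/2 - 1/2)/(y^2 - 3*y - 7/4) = 2*(y - 1)/(2*y - 7)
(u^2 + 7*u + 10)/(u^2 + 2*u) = (u + 5)/u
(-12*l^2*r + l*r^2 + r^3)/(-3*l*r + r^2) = 4*l + r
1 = 1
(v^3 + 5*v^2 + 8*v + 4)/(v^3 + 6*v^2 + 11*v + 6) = (v + 2)/(v + 3)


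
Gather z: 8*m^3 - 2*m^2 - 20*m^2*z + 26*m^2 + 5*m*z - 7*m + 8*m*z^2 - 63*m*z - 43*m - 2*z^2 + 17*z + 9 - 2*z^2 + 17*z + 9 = 8*m^3 + 24*m^2 - 50*m + z^2*(8*m - 4) + z*(-20*m^2 - 58*m + 34) + 18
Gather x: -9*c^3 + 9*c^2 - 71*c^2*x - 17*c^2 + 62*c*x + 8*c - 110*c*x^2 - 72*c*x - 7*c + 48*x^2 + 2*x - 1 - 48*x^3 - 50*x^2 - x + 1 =-9*c^3 - 8*c^2 + c - 48*x^3 + x^2*(-110*c - 2) + x*(-71*c^2 - 10*c + 1)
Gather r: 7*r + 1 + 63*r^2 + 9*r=63*r^2 + 16*r + 1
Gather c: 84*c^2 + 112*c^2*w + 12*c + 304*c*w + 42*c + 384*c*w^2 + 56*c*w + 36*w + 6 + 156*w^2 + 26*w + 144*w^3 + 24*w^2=c^2*(112*w + 84) + c*(384*w^2 + 360*w + 54) + 144*w^3 + 180*w^2 + 62*w + 6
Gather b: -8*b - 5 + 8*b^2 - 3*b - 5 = 8*b^2 - 11*b - 10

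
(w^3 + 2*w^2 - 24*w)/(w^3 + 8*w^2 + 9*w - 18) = w*(w - 4)/(w^2 + 2*w - 3)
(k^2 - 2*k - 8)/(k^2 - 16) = (k + 2)/(k + 4)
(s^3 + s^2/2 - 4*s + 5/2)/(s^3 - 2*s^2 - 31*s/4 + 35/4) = 2*(s - 1)/(2*s - 7)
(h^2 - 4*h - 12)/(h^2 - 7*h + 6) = (h + 2)/(h - 1)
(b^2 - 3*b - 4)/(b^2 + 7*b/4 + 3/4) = 4*(b - 4)/(4*b + 3)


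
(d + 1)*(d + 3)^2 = d^3 + 7*d^2 + 15*d + 9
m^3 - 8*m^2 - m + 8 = (m - 8)*(m - 1)*(m + 1)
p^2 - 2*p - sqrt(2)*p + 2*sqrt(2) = (p - 2)*(p - sqrt(2))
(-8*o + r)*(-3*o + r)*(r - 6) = 24*o^2*r - 144*o^2 - 11*o*r^2 + 66*o*r + r^3 - 6*r^2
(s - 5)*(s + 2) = s^2 - 3*s - 10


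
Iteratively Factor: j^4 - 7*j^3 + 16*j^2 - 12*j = (j - 3)*(j^3 - 4*j^2 + 4*j) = j*(j - 3)*(j^2 - 4*j + 4) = j*(j - 3)*(j - 2)*(j - 2)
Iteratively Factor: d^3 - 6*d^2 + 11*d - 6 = (d - 2)*(d^2 - 4*d + 3) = (d - 2)*(d - 1)*(d - 3)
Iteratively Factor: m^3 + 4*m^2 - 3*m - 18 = (m + 3)*(m^2 + m - 6) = (m + 3)^2*(m - 2)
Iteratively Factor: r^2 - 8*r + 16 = (r - 4)*(r - 4)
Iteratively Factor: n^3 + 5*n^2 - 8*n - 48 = (n - 3)*(n^2 + 8*n + 16) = (n - 3)*(n + 4)*(n + 4)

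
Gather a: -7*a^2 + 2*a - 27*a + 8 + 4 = -7*a^2 - 25*a + 12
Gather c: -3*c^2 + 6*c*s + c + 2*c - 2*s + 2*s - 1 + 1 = -3*c^2 + c*(6*s + 3)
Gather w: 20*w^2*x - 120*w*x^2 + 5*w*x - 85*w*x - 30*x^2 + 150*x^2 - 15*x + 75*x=20*w^2*x + w*(-120*x^2 - 80*x) + 120*x^2 + 60*x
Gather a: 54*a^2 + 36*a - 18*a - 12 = 54*a^2 + 18*a - 12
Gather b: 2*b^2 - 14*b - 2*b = 2*b^2 - 16*b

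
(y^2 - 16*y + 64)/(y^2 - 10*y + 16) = (y - 8)/(y - 2)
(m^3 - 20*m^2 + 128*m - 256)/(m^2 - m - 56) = (m^2 - 12*m + 32)/(m + 7)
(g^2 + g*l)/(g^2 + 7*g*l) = (g + l)/(g + 7*l)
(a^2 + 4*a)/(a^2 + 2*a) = (a + 4)/(a + 2)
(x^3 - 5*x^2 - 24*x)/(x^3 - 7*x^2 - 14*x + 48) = x/(x - 2)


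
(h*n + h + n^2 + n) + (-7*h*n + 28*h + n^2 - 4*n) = -6*h*n + 29*h + 2*n^2 - 3*n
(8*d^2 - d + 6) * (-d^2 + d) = -8*d^4 + 9*d^3 - 7*d^2 + 6*d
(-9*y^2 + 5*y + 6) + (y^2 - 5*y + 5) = 11 - 8*y^2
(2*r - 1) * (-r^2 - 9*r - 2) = -2*r^3 - 17*r^2 + 5*r + 2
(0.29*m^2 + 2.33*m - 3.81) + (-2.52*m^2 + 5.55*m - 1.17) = -2.23*m^2 + 7.88*m - 4.98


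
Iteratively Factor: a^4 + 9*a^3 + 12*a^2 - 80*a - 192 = (a + 4)*(a^3 + 5*a^2 - 8*a - 48) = (a + 4)^2*(a^2 + a - 12) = (a + 4)^3*(a - 3)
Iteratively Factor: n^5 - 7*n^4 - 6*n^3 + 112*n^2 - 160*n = (n - 5)*(n^4 - 2*n^3 - 16*n^2 + 32*n) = (n - 5)*(n - 2)*(n^3 - 16*n) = (n - 5)*(n - 2)*(n + 4)*(n^2 - 4*n) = (n - 5)*(n - 4)*(n - 2)*(n + 4)*(n)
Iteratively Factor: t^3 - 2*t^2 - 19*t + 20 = (t - 1)*(t^2 - t - 20) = (t - 5)*(t - 1)*(t + 4)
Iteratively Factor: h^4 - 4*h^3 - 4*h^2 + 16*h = (h - 2)*(h^3 - 2*h^2 - 8*h) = h*(h - 2)*(h^2 - 2*h - 8) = h*(h - 2)*(h + 2)*(h - 4)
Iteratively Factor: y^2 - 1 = (y + 1)*(y - 1)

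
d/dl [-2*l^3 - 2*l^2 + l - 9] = -6*l^2 - 4*l + 1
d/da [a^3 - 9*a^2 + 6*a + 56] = 3*a^2 - 18*a + 6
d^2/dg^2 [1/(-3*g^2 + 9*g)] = 2*(g*(g - 3) - (2*g - 3)^2)/(3*g^3*(g - 3)^3)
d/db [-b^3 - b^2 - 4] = b*(-3*b - 2)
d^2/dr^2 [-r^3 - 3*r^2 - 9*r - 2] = -6*r - 6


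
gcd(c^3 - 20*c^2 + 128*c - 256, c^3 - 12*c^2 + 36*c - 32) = c - 8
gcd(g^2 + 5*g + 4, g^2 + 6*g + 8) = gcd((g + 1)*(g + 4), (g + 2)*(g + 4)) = g + 4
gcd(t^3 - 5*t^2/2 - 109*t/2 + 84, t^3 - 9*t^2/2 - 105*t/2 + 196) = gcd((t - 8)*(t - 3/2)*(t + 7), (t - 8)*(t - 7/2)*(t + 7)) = t^2 - t - 56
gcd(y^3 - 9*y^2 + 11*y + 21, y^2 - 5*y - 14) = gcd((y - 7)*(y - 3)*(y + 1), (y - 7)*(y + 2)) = y - 7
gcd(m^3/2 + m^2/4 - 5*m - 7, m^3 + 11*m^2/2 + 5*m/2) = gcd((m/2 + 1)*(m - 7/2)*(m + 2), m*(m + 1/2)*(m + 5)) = 1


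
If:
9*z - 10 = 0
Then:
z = 10/9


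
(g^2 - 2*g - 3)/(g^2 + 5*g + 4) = (g - 3)/(g + 4)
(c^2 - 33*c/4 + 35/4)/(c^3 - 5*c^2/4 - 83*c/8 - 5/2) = 2*(-4*c^2 + 33*c - 35)/(-8*c^3 + 10*c^2 + 83*c + 20)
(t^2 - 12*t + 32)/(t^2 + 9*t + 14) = (t^2 - 12*t + 32)/(t^2 + 9*t + 14)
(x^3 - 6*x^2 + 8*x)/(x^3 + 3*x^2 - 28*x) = (x - 2)/(x + 7)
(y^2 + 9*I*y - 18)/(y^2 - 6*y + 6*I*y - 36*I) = (y + 3*I)/(y - 6)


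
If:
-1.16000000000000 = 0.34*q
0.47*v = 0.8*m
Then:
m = 0.5875*v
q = -3.41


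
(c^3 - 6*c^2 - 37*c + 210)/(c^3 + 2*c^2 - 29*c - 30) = (c - 7)/(c + 1)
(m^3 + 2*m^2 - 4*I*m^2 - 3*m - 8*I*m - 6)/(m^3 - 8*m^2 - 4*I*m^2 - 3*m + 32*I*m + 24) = (m + 2)/(m - 8)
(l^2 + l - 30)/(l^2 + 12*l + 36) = (l - 5)/(l + 6)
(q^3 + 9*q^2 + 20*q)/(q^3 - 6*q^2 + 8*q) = (q^2 + 9*q + 20)/(q^2 - 6*q + 8)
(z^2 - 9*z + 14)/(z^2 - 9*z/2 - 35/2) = 2*(z - 2)/(2*z + 5)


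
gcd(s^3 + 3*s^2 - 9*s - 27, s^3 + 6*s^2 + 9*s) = s^2 + 6*s + 9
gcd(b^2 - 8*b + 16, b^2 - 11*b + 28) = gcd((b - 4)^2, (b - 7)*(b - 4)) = b - 4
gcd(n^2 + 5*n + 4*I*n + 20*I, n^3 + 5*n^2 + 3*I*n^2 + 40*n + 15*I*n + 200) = n + 5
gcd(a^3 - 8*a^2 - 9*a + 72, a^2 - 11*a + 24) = a^2 - 11*a + 24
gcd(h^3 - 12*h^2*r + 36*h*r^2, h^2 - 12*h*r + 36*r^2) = h^2 - 12*h*r + 36*r^2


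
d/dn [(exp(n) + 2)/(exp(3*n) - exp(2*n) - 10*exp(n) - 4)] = ((exp(n) + 2)*(-3*exp(2*n) + 2*exp(n) + 10) + exp(3*n) - exp(2*n) - 10*exp(n) - 4)*exp(n)/(-exp(3*n) + exp(2*n) + 10*exp(n) + 4)^2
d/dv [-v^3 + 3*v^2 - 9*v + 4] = -3*v^2 + 6*v - 9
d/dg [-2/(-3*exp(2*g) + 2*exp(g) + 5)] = (4 - 12*exp(g))*exp(g)/(-3*exp(2*g) + 2*exp(g) + 5)^2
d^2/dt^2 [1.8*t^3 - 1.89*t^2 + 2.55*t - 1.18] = 10.8*t - 3.78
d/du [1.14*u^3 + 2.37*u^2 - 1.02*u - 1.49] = 3.42*u^2 + 4.74*u - 1.02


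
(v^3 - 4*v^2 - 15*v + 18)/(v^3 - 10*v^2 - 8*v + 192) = (v^2 + 2*v - 3)/(v^2 - 4*v - 32)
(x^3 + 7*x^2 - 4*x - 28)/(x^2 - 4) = x + 7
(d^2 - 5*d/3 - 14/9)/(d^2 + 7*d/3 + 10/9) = (3*d - 7)/(3*d + 5)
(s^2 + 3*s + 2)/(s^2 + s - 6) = (s^2 + 3*s + 2)/(s^2 + s - 6)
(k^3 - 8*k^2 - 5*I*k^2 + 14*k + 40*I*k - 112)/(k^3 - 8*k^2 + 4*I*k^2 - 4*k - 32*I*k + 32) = (k - 7*I)/(k + 2*I)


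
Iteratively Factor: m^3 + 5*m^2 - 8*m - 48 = (m - 3)*(m^2 + 8*m + 16) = (m - 3)*(m + 4)*(m + 4)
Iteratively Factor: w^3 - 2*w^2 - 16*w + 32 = (w + 4)*(w^2 - 6*w + 8) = (w - 2)*(w + 4)*(w - 4)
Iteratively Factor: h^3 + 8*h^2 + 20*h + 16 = (h + 2)*(h^2 + 6*h + 8) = (h + 2)^2*(h + 4)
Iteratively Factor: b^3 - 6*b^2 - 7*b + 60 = (b + 3)*(b^2 - 9*b + 20) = (b - 4)*(b + 3)*(b - 5)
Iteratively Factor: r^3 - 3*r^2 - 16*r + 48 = (r - 4)*(r^2 + r - 12) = (r - 4)*(r - 3)*(r + 4)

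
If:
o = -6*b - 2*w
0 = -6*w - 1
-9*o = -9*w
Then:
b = 1/12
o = -1/6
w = -1/6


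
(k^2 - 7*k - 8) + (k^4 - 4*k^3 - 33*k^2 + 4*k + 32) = k^4 - 4*k^3 - 32*k^2 - 3*k + 24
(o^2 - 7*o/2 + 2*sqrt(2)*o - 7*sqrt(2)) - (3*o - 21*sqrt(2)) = o^2 - 13*o/2 + 2*sqrt(2)*o + 14*sqrt(2)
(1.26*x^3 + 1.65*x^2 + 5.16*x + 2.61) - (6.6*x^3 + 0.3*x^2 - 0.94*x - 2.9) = -5.34*x^3 + 1.35*x^2 + 6.1*x + 5.51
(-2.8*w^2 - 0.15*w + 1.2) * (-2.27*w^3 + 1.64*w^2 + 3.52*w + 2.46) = 6.356*w^5 - 4.2515*w^4 - 12.826*w^3 - 5.448*w^2 + 3.855*w + 2.952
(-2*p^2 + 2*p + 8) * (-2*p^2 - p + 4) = 4*p^4 - 2*p^3 - 26*p^2 + 32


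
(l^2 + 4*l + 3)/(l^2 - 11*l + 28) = (l^2 + 4*l + 3)/(l^2 - 11*l + 28)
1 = 1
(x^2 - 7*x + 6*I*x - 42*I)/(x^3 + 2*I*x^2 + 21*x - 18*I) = (x - 7)/(x^2 - 4*I*x - 3)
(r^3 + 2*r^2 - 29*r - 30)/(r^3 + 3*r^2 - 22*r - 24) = (r - 5)/(r - 4)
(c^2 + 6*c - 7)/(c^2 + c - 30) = (c^2 + 6*c - 7)/(c^2 + c - 30)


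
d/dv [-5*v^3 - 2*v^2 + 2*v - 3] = -15*v^2 - 4*v + 2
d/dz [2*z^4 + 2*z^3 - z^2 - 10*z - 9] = 8*z^3 + 6*z^2 - 2*z - 10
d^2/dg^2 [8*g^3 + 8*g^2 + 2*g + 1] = 48*g + 16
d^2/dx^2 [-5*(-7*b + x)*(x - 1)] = -10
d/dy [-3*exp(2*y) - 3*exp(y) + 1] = (-6*exp(y) - 3)*exp(y)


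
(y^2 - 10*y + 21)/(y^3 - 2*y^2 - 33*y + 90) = (y - 7)/(y^2 + y - 30)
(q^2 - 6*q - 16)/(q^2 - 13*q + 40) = (q + 2)/(q - 5)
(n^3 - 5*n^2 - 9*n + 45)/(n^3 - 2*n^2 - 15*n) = (n - 3)/n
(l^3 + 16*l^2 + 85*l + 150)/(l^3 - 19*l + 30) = (l^2 + 11*l + 30)/(l^2 - 5*l + 6)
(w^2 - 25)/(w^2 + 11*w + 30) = (w - 5)/(w + 6)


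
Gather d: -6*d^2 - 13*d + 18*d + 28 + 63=-6*d^2 + 5*d + 91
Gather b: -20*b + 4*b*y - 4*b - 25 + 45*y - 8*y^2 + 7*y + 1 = b*(4*y - 24) - 8*y^2 + 52*y - 24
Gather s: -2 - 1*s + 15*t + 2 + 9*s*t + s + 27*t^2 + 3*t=9*s*t + 27*t^2 + 18*t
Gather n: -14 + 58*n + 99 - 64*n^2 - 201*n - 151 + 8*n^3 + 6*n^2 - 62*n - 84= 8*n^3 - 58*n^2 - 205*n - 150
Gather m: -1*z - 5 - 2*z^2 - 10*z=-2*z^2 - 11*z - 5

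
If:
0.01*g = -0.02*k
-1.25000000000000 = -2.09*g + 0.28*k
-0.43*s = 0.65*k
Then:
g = 0.56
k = -0.28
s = 0.42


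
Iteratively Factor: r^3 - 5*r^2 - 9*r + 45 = (r - 5)*(r^2 - 9) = (r - 5)*(r + 3)*(r - 3)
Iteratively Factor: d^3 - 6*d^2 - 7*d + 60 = (d - 5)*(d^2 - d - 12) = (d - 5)*(d - 4)*(d + 3)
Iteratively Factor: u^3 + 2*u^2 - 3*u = (u - 1)*(u^2 + 3*u) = u*(u - 1)*(u + 3)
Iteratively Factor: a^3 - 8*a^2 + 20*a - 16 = (a - 2)*(a^2 - 6*a + 8) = (a - 2)^2*(a - 4)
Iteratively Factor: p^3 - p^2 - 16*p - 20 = (p + 2)*(p^2 - 3*p - 10) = (p - 5)*(p + 2)*(p + 2)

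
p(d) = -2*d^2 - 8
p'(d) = -4*d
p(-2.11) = -16.90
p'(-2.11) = 8.44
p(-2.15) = -17.24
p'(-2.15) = 8.60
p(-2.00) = -16.00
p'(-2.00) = 8.00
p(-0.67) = -8.90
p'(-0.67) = 2.68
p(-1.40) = -11.92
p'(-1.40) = 5.60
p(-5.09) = -59.82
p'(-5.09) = 20.36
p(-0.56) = -8.63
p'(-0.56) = 2.24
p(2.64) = -21.94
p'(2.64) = -10.56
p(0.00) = -8.00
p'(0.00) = 0.00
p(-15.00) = -458.00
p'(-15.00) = 60.00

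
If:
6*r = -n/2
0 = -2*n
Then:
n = 0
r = 0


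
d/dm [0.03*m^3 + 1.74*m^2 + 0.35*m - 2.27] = 0.09*m^2 + 3.48*m + 0.35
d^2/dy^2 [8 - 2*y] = 0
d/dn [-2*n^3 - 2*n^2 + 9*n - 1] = -6*n^2 - 4*n + 9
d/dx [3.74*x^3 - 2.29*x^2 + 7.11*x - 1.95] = 11.22*x^2 - 4.58*x + 7.11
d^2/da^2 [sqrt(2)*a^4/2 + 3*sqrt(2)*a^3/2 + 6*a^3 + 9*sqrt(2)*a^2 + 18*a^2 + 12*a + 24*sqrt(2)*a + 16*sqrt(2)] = 6*sqrt(2)*a^2 + 9*sqrt(2)*a + 36*a + 18*sqrt(2) + 36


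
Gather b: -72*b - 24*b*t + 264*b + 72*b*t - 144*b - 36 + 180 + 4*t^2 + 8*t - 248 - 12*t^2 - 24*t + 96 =b*(48*t + 48) - 8*t^2 - 16*t - 8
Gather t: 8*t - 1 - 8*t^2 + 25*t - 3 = -8*t^2 + 33*t - 4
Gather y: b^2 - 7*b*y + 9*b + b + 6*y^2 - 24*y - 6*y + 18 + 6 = b^2 + 10*b + 6*y^2 + y*(-7*b - 30) + 24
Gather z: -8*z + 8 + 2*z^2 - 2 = 2*z^2 - 8*z + 6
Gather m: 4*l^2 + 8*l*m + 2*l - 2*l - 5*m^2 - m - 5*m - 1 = 4*l^2 - 5*m^2 + m*(8*l - 6) - 1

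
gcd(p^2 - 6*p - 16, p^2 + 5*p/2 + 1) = p + 2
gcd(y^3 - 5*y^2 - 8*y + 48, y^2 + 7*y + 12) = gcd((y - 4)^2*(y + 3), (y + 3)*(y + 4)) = y + 3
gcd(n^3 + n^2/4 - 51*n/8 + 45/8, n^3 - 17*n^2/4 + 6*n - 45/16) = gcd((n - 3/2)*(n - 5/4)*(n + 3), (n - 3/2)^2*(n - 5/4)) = n^2 - 11*n/4 + 15/8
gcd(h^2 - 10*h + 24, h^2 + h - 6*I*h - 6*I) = 1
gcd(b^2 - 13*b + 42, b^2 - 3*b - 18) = b - 6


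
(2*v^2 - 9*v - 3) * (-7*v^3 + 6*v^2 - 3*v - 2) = -14*v^5 + 75*v^4 - 39*v^3 + 5*v^2 + 27*v + 6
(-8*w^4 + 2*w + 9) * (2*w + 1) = -16*w^5 - 8*w^4 + 4*w^2 + 20*w + 9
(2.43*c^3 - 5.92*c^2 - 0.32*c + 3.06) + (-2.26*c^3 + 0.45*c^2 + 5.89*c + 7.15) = 0.17*c^3 - 5.47*c^2 + 5.57*c + 10.21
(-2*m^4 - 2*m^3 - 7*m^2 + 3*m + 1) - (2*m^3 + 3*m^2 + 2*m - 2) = -2*m^4 - 4*m^3 - 10*m^2 + m + 3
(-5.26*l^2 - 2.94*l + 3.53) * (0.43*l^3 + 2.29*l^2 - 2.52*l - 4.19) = -2.2618*l^5 - 13.3096*l^4 + 8.0405*l^3 + 37.5319*l^2 + 3.423*l - 14.7907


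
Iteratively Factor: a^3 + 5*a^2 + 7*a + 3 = (a + 1)*(a^2 + 4*a + 3) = (a + 1)*(a + 3)*(a + 1)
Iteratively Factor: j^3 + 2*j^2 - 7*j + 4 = (j - 1)*(j^2 + 3*j - 4) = (j - 1)^2*(j + 4)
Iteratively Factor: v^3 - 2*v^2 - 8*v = (v)*(v^2 - 2*v - 8) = v*(v - 4)*(v + 2)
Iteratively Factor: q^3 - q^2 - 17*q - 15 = (q + 3)*(q^2 - 4*q - 5) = (q + 1)*(q + 3)*(q - 5)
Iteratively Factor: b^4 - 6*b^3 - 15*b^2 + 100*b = (b - 5)*(b^3 - b^2 - 20*b) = (b - 5)^2*(b^2 + 4*b) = (b - 5)^2*(b + 4)*(b)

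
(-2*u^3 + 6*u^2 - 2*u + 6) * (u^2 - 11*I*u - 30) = -2*u^5 + 6*u^4 + 22*I*u^4 + 58*u^3 - 66*I*u^3 - 174*u^2 + 22*I*u^2 + 60*u - 66*I*u - 180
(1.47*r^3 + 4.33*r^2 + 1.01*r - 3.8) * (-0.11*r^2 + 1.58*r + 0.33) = -0.1617*r^5 + 1.8463*r^4 + 7.2154*r^3 + 3.4427*r^2 - 5.6707*r - 1.254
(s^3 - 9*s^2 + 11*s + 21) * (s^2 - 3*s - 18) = s^5 - 12*s^4 + 20*s^3 + 150*s^2 - 261*s - 378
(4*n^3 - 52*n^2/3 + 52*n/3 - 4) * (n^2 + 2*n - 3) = 4*n^5 - 28*n^4/3 - 88*n^3/3 + 248*n^2/3 - 60*n + 12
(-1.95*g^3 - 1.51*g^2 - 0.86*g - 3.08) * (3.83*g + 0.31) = -7.4685*g^4 - 6.3878*g^3 - 3.7619*g^2 - 12.063*g - 0.9548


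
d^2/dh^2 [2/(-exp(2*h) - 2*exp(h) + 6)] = 4*(-4*(exp(h) + 1)^2*exp(h) + (2*exp(h) + 1)*(exp(2*h) + 2*exp(h) - 6))*exp(h)/(exp(2*h) + 2*exp(h) - 6)^3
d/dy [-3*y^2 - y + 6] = -6*y - 1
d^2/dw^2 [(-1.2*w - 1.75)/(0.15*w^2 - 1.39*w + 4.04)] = (-(0.3*w - 1.39)*(0.6*w - 2.78)*(1.2*w + 1.75) + (1.08*w - 2.811)*(0.15*w^2 - 1.39*w + 4.04))/(0.15*w^2 - 1.39*w + 4.04)^3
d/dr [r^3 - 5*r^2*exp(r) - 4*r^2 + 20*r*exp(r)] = -5*r^2*exp(r) + 3*r^2 + 10*r*exp(r) - 8*r + 20*exp(r)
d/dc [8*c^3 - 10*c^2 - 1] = 4*c*(6*c - 5)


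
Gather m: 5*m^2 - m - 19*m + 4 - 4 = 5*m^2 - 20*m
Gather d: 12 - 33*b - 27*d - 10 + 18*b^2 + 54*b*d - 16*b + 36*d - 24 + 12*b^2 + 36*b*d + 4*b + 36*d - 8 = 30*b^2 - 45*b + d*(90*b + 45) - 30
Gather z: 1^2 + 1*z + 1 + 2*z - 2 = 3*z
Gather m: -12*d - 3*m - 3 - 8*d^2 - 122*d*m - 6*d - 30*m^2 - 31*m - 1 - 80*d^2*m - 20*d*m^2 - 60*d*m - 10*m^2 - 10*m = -8*d^2 - 18*d + m^2*(-20*d - 40) + m*(-80*d^2 - 182*d - 44) - 4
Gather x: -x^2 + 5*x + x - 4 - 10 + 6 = -x^2 + 6*x - 8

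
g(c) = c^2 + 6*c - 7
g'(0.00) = 6.00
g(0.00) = -7.00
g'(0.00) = 6.00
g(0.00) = -7.00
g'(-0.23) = 5.54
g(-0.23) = -8.33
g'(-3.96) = -1.92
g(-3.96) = -15.08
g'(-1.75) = 2.50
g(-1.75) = -14.44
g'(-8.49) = -10.98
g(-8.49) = 14.14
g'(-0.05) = 5.90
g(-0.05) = -7.30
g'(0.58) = 7.16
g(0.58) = -3.18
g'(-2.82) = 0.36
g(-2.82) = -15.97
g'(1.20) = 8.40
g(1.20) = 1.64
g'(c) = 2*c + 6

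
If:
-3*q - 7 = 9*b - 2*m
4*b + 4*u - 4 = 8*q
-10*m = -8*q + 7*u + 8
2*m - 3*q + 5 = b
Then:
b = -3/2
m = -11/4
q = 1/3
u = 19/6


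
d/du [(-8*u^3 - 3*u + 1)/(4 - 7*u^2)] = (56*u^4 - 117*u^2 + 14*u - 12)/(49*u^4 - 56*u^2 + 16)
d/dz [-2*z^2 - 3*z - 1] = -4*z - 3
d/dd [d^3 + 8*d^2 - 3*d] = 3*d^2 + 16*d - 3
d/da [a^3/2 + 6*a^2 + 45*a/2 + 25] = 3*a^2/2 + 12*a + 45/2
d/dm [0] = 0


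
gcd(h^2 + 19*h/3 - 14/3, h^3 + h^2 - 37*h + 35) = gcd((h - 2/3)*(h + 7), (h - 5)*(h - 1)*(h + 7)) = h + 7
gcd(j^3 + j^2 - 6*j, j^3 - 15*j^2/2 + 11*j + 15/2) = 1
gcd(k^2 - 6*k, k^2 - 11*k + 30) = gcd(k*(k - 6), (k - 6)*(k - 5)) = k - 6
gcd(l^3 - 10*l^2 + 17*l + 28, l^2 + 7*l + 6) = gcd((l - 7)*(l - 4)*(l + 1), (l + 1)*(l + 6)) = l + 1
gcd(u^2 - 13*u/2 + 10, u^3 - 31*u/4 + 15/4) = u - 5/2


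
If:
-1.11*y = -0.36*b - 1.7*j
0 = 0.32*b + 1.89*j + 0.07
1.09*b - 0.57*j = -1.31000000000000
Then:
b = -1.12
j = 0.15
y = -0.13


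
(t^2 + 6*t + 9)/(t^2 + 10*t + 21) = (t + 3)/(t + 7)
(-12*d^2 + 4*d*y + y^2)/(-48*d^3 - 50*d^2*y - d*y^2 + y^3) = (-2*d + y)/(-8*d^2 - 7*d*y + y^2)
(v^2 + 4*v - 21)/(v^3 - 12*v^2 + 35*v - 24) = (v + 7)/(v^2 - 9*v + 8)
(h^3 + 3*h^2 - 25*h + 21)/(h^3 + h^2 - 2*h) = (h^2 + 4*h - 21)/(h*(h + 2))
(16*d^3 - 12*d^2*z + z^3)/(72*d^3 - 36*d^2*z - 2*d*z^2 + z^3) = (-8*d^2 + 2*d*z + z^2)/(-36*d^2 + z^2)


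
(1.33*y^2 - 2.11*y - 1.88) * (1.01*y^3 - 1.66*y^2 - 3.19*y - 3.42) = 1.3433*y^5 - 4.3389*y^4 - 2.6389*y^3 + 5.3031*y^2 + 13.2134*y + 6.4296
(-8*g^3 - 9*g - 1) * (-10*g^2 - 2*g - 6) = 80*g^5 + 16*g^4 + 138*g^3 + 28*g^2 + 56*g + 6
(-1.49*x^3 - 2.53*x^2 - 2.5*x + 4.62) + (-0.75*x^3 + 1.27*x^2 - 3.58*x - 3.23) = -2.24*x^3 - 1.26*x^2 - 6.08*x + 1.39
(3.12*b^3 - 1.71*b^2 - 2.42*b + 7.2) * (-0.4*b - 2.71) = -1.248*b^4 - 7.7712*b^3 + 5.6021*b^2 + 3.6782*b - 19.512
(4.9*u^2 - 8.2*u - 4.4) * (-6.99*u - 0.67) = -34.251*u^3 + 54.035*u^2 + 36.25*u + 2.948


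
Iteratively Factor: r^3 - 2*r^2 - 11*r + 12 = (r - 4)*(r^2 + 2*r - 3) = (r - 4)*(r - 1)*(r + 3)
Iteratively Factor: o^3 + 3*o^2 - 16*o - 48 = (o - 4)*(o^2 + 7*o + 12) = (o - 4)*(o + 4)*(o + 3)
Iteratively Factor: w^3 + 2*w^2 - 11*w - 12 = (w + 4)*(w^2 - 2*w - 3) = (w + 1)*(w + 4)*(w - 3)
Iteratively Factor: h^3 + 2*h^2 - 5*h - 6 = (h + 1)*(h^2 + h - 6) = (h - 2)*(h + 1)*(h + 3)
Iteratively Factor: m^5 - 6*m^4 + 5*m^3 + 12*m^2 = (m)*(m^4 - 6*m^3 + 5*m^2 + 12*m) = m^2*(m^3 - 6*m^2 + 5*m + 12) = m^2*(m + 1)*(m^2 - 7*m + 12) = m^2*(m - 3)*(m + 1)*(m - 4)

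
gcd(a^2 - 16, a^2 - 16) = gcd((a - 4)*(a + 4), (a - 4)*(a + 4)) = a^2 - 16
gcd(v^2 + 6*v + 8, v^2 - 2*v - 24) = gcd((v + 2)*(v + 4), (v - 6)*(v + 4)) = v + 4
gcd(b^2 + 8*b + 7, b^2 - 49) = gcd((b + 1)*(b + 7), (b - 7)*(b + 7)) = b + 7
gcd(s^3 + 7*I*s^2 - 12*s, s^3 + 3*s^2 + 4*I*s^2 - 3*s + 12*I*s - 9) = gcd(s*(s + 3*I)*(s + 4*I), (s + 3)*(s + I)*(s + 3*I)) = s + 3*I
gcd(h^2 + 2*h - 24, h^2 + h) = 1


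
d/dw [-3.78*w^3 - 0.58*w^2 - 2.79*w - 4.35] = -11.34*w^2 - 1.16*w - 2.79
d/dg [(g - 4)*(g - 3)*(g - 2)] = 3*g^2 - 18*g + 26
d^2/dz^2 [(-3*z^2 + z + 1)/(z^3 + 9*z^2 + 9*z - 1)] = 6*(-z^6 + z^5 + 38*z^4 + 122*z^3 + 65*z^2 + 91*z + 32)/(z^9 + 27*z^8 + 270*z^7 + 1212*z^6 + 2376*z^5 + 1890*z^4 + 246*z^3 - 216*z^2 + 27*z - 1)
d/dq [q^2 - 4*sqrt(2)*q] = 2*q - 4*sqrt(2)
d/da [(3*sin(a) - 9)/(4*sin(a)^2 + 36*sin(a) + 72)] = 3*(6*sin(a) + cos(a)^2 + 44)*cos(a)/(4*(sin(a)^2 + 9*sin(a) + 18)^2)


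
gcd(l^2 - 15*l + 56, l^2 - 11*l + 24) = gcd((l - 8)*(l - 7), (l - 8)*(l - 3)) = l - 8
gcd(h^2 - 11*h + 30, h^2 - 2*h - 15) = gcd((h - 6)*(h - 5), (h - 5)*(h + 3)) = h - 5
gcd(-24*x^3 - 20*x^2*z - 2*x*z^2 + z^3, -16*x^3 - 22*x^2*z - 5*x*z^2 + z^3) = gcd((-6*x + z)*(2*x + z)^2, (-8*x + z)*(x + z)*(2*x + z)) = 2*x + z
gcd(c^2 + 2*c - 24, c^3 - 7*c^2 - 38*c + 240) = c + 6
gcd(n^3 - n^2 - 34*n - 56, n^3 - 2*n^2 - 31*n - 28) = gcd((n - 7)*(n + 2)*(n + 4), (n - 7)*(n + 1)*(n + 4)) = n^2 - 3*n - 28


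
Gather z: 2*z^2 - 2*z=2*z^2 - 2*z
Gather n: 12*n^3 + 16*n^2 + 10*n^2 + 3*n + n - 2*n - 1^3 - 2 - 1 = 12*n^3 + 26*n^2 + 2*n - 4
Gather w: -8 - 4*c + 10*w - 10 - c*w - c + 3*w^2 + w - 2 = -5*c + 3*w^2 + w*(11 - c) - 20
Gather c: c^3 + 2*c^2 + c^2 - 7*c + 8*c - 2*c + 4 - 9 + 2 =c^3 + 3*c^2 - c - 3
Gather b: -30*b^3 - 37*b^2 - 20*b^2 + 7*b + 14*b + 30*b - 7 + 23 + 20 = -30*b^3 - 57*b^2 + 51*b + 36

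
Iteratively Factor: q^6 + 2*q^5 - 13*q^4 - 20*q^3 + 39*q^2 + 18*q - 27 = (q - 3)*(q^5 + 5*q^4 + 2*q^3 - 14*q^2 - 3*q + 9) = (q - 3)*(q + 3)*(q^4 + 2*q^3 - 4*q^2 - 2*q + 3) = (q - 3)*(q - 1)*(q + 3)*(q^3 + 3*q^2 - q - 3) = (q - 3)*(q - 1)*(q + 1)*(q + 3)*(q^2 + 2*q - 3) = (q - 3)*(q - 1)*(q + 1)*(q + 3)^2*(q - 1)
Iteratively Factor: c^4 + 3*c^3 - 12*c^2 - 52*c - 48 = (c + 2)*(c^3 + c^2 - 14*c - 24) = (c + 2)^2*(c^2 - c - 12) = (c + 2)^2*(c + 3)*(c - 4)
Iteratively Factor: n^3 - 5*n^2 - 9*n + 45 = (n - 5)*(n^2 - 9) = (n - 5)*(n + 3)*(n - 3)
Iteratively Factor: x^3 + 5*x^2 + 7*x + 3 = (x + 1)*(x^2 + 4*x + 3) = (x + 1)*(x + 3)*(x + 1)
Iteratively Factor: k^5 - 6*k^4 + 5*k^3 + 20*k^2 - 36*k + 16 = (k - 2)*(k^4 - 4*k^3 - 3*k^2 + 14*k - 8) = (k - 2)*(k + 2)*(k^3 - 6*k^2 + 9*k - 4) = (k - 4)*(k - 2)*(k + 2)*(k^2 - 2*k + 1) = (k - 4)*(k - 2)*(k - 1)*(k + 2)*(k - 1)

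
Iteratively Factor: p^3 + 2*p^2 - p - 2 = (p + 1)*(p^2 + p - 2) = (p + 1)*(p + 2)*(p - 1)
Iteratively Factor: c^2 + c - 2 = (c - 1)*(c + 2)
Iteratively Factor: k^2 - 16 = (k - 4)*(k + 4)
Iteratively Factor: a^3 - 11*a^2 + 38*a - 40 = (a - 2)*(a^2 - 9*a + 20) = (a - 4)*(a - 2)*(a - 5)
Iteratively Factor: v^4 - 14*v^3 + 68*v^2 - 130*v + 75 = (v - 5)*(v^3 - 9*v^2 + 23*v - 15) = (v - 5)^2*(v^2 - 4*v + 3) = (v - 5)^2*(v - 1)*(v - 3)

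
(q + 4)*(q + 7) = q^2 + 11*q + 28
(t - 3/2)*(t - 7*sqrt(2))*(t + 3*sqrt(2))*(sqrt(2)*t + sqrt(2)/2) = sqrt(2)*t^4 - 8*t^3 - sqrt(2)*t^3 - 171*sqrt(2)*t^2/4 + 8*t^2 + 6*t + 42*sqrt(2)*t + 63*sqrt(2)/2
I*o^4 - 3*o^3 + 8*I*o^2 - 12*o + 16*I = (o - 2*I)*(o + 2*I)*(o + 4*I)*(I*o + 1)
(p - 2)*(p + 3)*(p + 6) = p^3 + 7*p^2 - 36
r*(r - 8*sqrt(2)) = r^2 - 8*sqrt(2)*r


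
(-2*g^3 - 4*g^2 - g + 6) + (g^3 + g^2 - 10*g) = -g^3 - 3*g^2 - 11*g + 6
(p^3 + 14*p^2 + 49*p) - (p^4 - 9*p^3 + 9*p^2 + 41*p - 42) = -p^4 + 10*p^3 + 5*p^2 + 8*p + 42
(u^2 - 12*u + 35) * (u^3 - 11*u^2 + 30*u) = u^5 - 23*u^4 + 197*u^3 - 745*u^2 + 1050*u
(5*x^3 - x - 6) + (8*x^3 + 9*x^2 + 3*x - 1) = 13*x^3 + 9*x^2 + 2*x - 7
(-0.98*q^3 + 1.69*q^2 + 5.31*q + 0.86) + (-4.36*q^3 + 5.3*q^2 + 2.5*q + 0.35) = -5.34*q^3 + 6.99*q^2 + 7.81*q + 1.21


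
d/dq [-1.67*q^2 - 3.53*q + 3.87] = -3.34*q - 3.53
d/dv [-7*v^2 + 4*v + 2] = 4 - 14*v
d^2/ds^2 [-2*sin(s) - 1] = 2*sin(s)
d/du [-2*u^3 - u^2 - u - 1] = -6*u^2 - 2*u - 1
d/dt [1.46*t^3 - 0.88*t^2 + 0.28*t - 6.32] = 4.38*t^2 - 1.76*t + 0.28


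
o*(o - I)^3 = o^4 - 3*I*o^3 - 3*o^2 + I*o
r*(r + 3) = r^2 + 3*r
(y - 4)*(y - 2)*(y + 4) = y^3 - 2*y^2 - 16*y + 32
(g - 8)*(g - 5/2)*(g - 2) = g^3 - 25*g^2/2 + 41*g - 40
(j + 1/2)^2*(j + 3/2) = j^3 + 5*j^2/2 + 7*j/4 + 3/8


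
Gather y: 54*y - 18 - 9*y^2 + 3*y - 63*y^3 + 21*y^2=-63*y^3 + 12*y^2 + 57*y - 18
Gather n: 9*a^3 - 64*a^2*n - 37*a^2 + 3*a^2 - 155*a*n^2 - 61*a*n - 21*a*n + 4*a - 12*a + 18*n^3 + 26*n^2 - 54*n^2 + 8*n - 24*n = 9*a^3 - 34*a^2 - 8*a + 18*n^3 + n^2*(-155*a - 28) + n*(-64*a^2 - 82*a - 16)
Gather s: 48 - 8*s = 48 - 8*s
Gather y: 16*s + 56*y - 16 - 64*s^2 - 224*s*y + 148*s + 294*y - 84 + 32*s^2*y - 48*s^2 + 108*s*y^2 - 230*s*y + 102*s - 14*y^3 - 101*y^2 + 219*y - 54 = -112*s^2 + 266*s - 14*y^3 + y^2*(108*s - 101) + y*(32*s^2 - 454*s + 569) - 154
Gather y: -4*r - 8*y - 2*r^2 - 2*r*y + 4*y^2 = -2*r^2 - 4*r + 4*y^2 + y*(-2*r - 8)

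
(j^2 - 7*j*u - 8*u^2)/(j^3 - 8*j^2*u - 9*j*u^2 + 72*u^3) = (-j - u)/(-j^2 + 9*u^2)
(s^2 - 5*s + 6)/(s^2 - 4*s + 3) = (s - 2)/(s - 1)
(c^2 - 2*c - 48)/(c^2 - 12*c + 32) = (c + 6)/(c - 4)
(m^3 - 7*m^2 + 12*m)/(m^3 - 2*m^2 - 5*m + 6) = m*(m - 4)/(m^2 + m - 2)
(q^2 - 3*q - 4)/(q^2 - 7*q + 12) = (q + 1)/(q - 3)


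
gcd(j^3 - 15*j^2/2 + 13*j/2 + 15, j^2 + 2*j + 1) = j + 1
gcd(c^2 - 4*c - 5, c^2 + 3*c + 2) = c + 1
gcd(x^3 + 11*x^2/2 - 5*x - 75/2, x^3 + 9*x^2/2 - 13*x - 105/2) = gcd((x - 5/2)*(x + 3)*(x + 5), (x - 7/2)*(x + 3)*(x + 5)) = x^2 + 8*x + 15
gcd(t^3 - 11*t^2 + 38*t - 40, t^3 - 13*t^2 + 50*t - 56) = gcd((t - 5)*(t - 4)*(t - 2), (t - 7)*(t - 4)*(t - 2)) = t^2 - 6*t + 8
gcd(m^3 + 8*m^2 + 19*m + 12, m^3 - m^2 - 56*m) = 1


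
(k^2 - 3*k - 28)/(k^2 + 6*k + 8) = (k - 7)/(k + 2)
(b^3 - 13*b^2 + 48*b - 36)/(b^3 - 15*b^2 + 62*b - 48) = (b - 6)/(b - 8)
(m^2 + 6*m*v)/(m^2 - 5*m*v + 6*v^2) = m*(m + 6*v)/(m^2 - 5*m*v + 6*v^2)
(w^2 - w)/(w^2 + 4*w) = (w - 1)/(w + 4)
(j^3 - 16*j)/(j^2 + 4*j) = j - 4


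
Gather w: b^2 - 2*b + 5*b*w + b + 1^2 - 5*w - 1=b^2 - b + w*(5*b - 5)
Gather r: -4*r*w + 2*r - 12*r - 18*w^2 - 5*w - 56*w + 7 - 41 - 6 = r*(-4*w - 10) - 18*w^2 - 61*w - 40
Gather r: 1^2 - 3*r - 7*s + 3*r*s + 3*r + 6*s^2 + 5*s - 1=3*r*s + 6*s^2 - 2*s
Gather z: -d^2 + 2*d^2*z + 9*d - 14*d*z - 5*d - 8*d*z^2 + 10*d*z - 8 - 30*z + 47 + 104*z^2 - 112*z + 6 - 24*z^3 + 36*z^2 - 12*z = -d^2 + 4*d - 24*z^3 + z^2*(140 - 8*d) + z*(2*d^2 - 4*d - 154) + 45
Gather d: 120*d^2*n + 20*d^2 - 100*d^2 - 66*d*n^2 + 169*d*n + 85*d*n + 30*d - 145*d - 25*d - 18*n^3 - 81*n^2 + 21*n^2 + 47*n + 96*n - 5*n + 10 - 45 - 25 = d^2*(120*n - 80) + d*(-66*n^2 + 254*n - 140) - 18*n^3 - 60*n^2 + 138*n - 60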